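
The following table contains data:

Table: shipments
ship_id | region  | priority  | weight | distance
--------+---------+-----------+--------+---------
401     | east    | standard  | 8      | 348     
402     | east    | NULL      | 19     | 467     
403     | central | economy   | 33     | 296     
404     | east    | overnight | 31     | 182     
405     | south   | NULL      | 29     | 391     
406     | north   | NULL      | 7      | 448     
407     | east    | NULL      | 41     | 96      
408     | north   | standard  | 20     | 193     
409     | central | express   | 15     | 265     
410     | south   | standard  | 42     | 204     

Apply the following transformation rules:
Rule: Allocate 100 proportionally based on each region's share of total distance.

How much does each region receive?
central: 19.41, east: 37.82, north: 22.18, south: 20.59

Step 1: Calculate total distance = 2890
Step 2: Calculate each region's proportion:
  central: 561/2890 = 19.41% → 19.41
  east: 1093/2890 = 37.82% → 37.82
  north: 641/2890 = 22.18% → 22.18
  south: 595/2890 = 20.59% → 20.59
Step 3: Verify: sum of allocations ≈ 100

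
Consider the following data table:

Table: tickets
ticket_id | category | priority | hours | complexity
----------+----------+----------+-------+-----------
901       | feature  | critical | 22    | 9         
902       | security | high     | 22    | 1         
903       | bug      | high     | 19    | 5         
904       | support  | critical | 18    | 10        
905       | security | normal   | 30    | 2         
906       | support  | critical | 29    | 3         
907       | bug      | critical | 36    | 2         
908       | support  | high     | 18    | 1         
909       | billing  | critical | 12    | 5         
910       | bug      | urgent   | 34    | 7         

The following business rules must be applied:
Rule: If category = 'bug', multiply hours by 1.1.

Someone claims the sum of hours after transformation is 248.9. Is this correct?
Yes, the result is correct.

Step 1: Calculate the correct sum after transformation
Step 2: Apply multiplier 1.1 to records where category = 'bug'
Step 3: Correct result = 248.9
Step 4: Claimed result = 248.9
Step 5: 248.9 = 248.9 ✓
Conclusion: The claimed result is correct.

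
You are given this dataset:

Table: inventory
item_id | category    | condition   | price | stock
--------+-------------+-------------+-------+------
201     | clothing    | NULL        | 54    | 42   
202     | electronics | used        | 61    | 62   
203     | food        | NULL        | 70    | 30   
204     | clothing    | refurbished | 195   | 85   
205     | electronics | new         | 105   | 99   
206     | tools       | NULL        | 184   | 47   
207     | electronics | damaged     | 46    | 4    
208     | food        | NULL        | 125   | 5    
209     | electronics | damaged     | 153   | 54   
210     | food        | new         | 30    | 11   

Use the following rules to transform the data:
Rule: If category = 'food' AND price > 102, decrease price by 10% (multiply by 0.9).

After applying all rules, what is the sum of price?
1010.5

Step 1: Find records where category = 'food' AND price > 102
Step 2: 1 records match, summing to 125
Step 3: After multiplier: 125 × 0.9 = 112.5
Step 4: Unaffected records sum: 898
Step 5: Final sum = 112.5 + 898 = 1010.5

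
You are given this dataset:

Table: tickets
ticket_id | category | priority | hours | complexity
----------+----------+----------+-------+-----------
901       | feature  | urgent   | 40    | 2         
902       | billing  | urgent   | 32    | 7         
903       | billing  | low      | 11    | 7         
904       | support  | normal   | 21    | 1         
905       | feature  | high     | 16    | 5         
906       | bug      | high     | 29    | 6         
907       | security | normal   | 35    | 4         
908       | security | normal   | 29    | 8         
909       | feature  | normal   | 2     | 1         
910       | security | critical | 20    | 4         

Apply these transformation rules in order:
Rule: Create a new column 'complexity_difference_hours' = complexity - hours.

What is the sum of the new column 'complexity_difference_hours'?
-190

Step 1: For each record, compute complexity - hours
Example calculations:
  2 - 40 = -38
  7 - 32 = -25
  7 - 11 = -4
  ...
Step 2: Sum all derived values
Step 3: Total = -190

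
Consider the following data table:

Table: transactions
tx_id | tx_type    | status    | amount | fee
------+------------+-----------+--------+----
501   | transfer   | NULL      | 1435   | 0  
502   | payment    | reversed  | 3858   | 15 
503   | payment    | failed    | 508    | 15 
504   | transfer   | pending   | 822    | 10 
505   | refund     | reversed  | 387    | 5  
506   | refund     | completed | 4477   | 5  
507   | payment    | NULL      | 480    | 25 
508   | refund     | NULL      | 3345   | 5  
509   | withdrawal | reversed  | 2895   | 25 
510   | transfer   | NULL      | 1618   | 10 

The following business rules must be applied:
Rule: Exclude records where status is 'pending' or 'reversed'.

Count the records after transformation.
6

Step 1: Count records to exclude
  - 1 (pending) + 3 (reversed) = 4 records
Step 2: Total records: 10
Step 3: Remaining = 10 - 4 = 6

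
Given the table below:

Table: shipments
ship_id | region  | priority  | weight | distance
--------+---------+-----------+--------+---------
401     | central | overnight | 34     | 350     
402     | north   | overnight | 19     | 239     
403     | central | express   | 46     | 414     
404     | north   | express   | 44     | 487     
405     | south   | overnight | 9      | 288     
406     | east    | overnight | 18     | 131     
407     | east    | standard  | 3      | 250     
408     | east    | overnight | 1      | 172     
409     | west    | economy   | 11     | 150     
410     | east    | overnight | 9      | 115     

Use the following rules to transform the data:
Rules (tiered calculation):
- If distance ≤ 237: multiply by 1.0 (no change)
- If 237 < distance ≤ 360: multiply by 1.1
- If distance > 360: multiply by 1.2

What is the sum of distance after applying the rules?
2888.9

Step 1: Tier 1 (distance ≤ 237): 4 records, sum = 568 × 1.0 = 568.0
Step 2: Tier 2 (237 < distance ≤ 360): 4 records, sum = 1127 × 1.1 = 1239.7
Step 3: Tier 3 (distance > 360): 2 records, sum = 901 × 1.2 = 1081.2
Step 4: Final sum = 568.0 + 1239.7 + 1081.2 = 2888.9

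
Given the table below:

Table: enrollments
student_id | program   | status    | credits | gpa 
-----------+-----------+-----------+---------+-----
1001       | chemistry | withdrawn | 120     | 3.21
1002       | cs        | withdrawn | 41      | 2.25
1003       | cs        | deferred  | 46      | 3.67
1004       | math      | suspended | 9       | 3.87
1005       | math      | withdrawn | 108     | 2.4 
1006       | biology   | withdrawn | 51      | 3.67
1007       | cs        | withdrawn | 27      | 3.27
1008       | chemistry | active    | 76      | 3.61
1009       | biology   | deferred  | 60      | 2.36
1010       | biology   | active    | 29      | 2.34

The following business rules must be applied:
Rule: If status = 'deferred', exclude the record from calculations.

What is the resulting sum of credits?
461

Step 1: Identify records where status = 'deferred'
Step 2: The excluded records sum to 106
Step 3: Original total credits = 567
Step 4: Remaining total = 567 - 106 = 461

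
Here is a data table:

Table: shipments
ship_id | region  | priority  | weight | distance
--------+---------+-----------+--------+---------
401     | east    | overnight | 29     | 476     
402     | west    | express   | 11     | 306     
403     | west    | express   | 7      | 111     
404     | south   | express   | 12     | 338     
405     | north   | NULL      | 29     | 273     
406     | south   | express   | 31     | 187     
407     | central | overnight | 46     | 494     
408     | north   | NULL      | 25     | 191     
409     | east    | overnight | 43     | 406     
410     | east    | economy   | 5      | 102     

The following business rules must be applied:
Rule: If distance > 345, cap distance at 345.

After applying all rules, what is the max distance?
345

Step 1: Original maximum distance = 494
Step 2: Apply cap at 345
Step 3: 3 records had distance > 345 and were capped
Step 4: Maximum after transformation = 345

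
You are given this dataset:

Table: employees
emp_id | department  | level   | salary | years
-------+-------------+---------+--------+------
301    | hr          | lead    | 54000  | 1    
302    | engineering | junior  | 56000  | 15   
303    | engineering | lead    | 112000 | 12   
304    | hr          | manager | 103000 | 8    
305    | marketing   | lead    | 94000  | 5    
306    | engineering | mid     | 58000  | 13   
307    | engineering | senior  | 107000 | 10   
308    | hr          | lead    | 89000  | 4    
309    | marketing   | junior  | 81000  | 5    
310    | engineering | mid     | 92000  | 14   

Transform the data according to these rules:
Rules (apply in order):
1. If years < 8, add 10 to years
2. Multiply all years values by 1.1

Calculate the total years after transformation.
139.7

Step 1: Apply Rule 1 - Add 10 to records with years < 8
  - 4 records affected: 15 + (4 × 10) = 55
  - Unaffected records: 72
  - Sum after Rule 1: 127
Step 2: Apply Rule 2 - Multiply all by 1.1
  - 127 × 1.1 = 139.7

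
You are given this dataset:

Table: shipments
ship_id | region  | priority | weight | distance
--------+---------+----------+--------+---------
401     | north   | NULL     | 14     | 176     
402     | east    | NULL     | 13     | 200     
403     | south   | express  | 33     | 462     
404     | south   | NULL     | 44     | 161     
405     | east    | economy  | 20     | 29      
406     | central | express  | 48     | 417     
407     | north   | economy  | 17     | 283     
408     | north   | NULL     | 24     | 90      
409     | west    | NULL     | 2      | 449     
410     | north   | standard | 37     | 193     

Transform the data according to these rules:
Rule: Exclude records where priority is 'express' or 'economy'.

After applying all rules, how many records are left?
6

Step 1: Count records to exclude
  - 2 (express) + 2 (economy) = 4 records
Step 2: Total records: 10
Step 3: Remaining = 10 - 4 = 6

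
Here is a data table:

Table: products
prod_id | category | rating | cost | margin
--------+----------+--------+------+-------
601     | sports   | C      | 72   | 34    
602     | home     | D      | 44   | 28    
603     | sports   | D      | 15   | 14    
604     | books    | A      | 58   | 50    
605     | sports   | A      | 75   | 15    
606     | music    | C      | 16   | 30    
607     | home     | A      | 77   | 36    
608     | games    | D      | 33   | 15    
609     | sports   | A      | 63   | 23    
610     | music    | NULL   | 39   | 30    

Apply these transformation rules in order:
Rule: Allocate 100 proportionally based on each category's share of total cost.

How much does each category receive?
books: 11.79, games: 6.71, home: 24.59, music: 11.18, sports: 45.73

Step 1: Calculate total cost = 492
Step 2: Calculate each category's proportion:
  books: 58/492 = 11.79% → 11.79
  games: 33/492 = 6.71% → 6.71
  home: 121/492 = 24.59% → 24.59
  music: 55/492 = 11.18% → 11.18
  sports: 225/492 = 45.73% → 45.73
Step 3: Verify: sum of allocations ≈ 100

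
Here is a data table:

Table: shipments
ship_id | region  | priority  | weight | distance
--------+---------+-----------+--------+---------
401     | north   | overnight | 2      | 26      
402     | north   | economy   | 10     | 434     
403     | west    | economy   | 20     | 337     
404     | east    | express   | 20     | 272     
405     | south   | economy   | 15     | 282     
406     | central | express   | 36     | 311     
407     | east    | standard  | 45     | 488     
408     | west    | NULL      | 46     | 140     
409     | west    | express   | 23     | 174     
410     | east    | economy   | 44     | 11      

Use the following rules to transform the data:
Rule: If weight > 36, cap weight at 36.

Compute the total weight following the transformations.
234

Step 1: 3 records have weight > 36
Step 2: These records originally summed to 135
Step 3: After capping: 3 × 36 = 108
Step 4: Unaffected records sum: 126
Step 5: Final sum = 108 + 126 = 234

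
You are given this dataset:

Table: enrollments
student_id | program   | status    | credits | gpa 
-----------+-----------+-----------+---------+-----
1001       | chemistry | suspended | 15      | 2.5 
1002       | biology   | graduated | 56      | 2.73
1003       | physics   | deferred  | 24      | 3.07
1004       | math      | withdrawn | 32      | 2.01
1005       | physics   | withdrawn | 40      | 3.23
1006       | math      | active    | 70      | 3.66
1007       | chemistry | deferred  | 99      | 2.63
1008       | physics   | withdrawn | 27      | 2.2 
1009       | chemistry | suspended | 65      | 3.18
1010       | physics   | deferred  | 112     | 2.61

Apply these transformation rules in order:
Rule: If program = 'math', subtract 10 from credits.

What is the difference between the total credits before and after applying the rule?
20

Step 1: Original sum of credits = 540
Step 2: 2 records have program = 'math'
Step 3: Each affected record changes by -10
Step 4: Total change = 2 × -10 = -20
Step 5: New sum = 540 + -20 = 520
Step 6: Difference = |520 - 540| = 20
        (Sum decreased by 20)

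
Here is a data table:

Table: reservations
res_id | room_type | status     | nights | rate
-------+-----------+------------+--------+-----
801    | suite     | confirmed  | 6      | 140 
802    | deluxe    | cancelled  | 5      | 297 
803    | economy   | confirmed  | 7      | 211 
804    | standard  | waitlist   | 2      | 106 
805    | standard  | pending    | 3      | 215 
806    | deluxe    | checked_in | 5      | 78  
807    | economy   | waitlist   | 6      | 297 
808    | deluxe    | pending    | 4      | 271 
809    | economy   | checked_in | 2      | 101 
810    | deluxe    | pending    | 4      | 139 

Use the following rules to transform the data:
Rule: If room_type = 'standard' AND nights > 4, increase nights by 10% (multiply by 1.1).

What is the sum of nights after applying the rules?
44

Step 1: Find records where room_type = 'standard' AND nights > 4
Step 2: 0 records match, summing to 0
Step 3: After multiplier: 0 × 1.1 = 0.0
Step 4: Unaffected records sum: 44
Step 5: Final sum = 0.0 + 44 = 44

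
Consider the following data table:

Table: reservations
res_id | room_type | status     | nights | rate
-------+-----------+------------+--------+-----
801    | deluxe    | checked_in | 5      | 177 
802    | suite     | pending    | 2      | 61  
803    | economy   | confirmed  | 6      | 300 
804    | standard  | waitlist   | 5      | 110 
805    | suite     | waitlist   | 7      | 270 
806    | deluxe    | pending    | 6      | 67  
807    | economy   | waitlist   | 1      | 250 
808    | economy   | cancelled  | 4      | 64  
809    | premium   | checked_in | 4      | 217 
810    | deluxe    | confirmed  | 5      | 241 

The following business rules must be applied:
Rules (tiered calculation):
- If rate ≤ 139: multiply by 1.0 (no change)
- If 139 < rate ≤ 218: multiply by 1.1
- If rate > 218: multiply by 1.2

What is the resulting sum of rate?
2008.6

Step 1: Tier 1 (rate ≤ 139): 4 records, sum = 302 × 1.0 = 302.0
Step 2: Tier 2 (139 < rate ≤ 218): 2 records, sum = 394 × 1.1 = 433.4
Step 3: Tier 3 (rate > 218): 4 records, sum = 1061 × 1.2 = 1273.2
Step 4: Final sum = 302.0 + 433.4 + 1273.2 = 2008.6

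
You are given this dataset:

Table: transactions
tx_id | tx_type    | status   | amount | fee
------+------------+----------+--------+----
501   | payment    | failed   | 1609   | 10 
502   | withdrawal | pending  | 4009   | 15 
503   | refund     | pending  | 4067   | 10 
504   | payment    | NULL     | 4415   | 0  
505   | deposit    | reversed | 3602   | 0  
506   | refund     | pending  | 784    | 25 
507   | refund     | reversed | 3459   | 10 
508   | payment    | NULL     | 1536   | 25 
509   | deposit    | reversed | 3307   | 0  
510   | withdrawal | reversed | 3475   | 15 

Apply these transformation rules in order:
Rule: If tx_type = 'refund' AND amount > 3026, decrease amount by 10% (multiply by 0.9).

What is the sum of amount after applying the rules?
29510.4

Step 1: Find records where tx_type = 'refund' AND amount > 3026
Step 2: 2 records match, summing to 7526
Step 3: After multiplier: 7526 × 0.9 = 6773.4
Step 4: Unaffected records sum: 22737
Step 5: Final sum = 6773.4 + 22737 = 29510.4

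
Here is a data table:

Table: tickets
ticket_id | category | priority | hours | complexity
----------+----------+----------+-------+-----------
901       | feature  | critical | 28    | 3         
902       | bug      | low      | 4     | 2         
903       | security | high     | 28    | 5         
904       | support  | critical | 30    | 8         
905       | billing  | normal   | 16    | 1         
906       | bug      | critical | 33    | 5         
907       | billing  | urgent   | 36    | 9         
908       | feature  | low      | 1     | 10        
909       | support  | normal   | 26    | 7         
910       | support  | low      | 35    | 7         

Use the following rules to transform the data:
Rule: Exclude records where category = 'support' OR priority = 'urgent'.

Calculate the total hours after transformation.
110

Step 1: Find records where category = 'support' OR priority = 'urgent'
Step 2: 4 records match, summing to 127
Step 3: Original sum: 237
Step 4: Remaining sum = 237 - 127 = 110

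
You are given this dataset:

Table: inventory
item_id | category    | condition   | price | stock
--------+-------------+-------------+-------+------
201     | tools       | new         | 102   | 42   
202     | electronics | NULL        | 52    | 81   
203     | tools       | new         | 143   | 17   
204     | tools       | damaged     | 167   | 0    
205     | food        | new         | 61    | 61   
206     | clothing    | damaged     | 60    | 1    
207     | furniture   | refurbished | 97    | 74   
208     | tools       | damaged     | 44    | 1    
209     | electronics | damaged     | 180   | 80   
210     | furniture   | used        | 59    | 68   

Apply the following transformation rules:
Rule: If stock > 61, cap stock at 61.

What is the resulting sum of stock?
366

Step 1: 4 records have stock > 61
Step 2: These records originally summed to 303
Step 3: After capping: 4 × 61 = 244
Step 4: Unaffected records sum: 122
Step 5: Final sum = 244 + 122 = 366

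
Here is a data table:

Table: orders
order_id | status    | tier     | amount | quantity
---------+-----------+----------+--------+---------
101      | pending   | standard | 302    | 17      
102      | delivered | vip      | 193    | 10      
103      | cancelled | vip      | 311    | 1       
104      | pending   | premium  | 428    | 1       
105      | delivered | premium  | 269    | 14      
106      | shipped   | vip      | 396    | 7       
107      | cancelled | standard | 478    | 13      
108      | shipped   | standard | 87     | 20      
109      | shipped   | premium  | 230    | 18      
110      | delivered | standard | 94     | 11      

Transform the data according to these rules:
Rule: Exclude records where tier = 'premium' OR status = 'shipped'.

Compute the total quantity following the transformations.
52

Step 1: Find records where tier = 'premium' OR status = 'shipped'
Step 2: 5 records match, summing to 60
Step 3: Original sum: 112
Step 4: Remaining sum = 112 - 60 = 52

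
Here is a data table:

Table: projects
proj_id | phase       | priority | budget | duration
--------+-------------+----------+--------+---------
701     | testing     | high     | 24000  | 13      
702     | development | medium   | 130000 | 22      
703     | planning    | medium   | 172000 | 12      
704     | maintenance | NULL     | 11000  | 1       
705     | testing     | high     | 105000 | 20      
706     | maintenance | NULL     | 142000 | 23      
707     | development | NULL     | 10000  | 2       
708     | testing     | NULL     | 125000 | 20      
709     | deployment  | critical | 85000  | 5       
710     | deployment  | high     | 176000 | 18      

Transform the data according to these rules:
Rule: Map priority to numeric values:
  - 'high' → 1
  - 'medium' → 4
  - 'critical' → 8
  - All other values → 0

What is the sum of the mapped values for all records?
19

Step 1: Apply mapping to each record
Step 2: Count by status:
  'high': 3 records × 1 = 3
  'medium': 2 records × 4 = 8
  'critical': 1 records × 8 = 8
Step 3: Sum all mapped values = 19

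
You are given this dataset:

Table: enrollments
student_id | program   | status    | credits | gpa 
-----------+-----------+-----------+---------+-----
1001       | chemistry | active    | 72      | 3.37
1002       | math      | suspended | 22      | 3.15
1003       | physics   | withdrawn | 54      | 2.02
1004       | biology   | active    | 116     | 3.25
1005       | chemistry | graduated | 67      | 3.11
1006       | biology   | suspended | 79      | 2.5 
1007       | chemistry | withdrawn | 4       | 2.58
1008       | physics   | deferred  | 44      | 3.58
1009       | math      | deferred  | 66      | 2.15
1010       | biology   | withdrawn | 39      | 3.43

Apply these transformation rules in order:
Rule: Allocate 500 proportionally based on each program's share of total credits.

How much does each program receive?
biology: 207.82, chemistry: 127.0, math: 78.15, physics: 87.03

Step 1: Calculate total credits = 563
Step 2: Calculate each program's proportion:
  biology: 234/563 = 41.56% → 207.82
  chemistry: 143/563 = 25.40% → 127.0
  math: 88/563 = 15.63% → 78.15
  physics: 98/563 = 17.41% → 87.03
Step 3: Verify: sum of allocations ≈ 500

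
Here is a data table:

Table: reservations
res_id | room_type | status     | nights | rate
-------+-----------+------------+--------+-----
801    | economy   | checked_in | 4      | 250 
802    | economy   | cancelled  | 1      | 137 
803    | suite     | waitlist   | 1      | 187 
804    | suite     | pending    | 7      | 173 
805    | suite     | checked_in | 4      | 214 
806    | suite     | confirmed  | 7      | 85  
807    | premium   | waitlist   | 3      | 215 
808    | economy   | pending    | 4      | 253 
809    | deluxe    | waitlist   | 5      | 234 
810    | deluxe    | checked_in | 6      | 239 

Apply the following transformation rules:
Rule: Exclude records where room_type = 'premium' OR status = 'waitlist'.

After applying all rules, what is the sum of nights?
33

Step 1: Find records where room_type = 'premium' OR status = 'waitlist'
Step 2: 3 records match, summing to 9
Step 3: Original sum: 42
Step 4: Remaining sum = 42 - 9 = 33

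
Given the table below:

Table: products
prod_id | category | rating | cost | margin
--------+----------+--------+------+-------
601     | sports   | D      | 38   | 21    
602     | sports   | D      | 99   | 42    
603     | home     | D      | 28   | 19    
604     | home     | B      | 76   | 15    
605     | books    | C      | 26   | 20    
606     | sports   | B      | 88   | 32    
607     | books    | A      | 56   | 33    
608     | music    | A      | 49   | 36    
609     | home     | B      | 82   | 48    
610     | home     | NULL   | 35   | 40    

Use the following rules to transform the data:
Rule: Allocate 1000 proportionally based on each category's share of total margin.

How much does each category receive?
books: 173.2, home: 398.69, music: 117.65, sports: 310.46

Step 1: Calculate total margin = 306
Step 2: Calculate each category's proportion:
  books: 53/306 = 17.32% → 173.2
  home: 122/306 = 39.87% → 398.69
  music: 36/306 = 11.76% → 117.65
  sports: 95/306 = 31.05% → 310.46
Step 3: Verify: sum of allocations ≈ 1000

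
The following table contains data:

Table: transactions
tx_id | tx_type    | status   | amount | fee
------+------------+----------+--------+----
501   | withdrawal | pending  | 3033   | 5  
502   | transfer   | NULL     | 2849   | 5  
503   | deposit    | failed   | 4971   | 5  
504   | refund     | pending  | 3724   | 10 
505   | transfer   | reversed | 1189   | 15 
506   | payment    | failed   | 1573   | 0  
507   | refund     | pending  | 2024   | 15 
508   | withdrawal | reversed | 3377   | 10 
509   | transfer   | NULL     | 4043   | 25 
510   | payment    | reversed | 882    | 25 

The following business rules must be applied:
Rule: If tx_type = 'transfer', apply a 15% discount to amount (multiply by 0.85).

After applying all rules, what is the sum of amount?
26452.85

Step 1: Records with tx_type = 'transfer' have total amount = 8081
Step 2: Apply multiplier: 8081 × 0.85 = 6868.85
Step 3: Other records total: 19584
Step 4: Final sum = 6868.85 + 19584 = 26452.85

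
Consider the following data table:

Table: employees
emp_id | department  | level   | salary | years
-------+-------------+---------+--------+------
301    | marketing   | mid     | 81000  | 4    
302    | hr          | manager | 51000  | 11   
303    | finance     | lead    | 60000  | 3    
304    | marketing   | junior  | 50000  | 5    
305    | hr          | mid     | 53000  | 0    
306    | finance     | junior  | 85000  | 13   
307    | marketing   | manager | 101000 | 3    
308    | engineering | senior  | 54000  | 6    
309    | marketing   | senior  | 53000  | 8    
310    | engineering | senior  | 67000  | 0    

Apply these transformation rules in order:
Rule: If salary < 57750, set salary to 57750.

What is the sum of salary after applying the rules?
682750

Step 1: 5 records have salary < 57750
Step 2: These records originally summed to 261000
Step 3: After setting to minimum: 5 × 57750 = 288750
Step 4: Unaffected records sum: 394000
Step 5: Final sum = 288750 + 394000 = 682750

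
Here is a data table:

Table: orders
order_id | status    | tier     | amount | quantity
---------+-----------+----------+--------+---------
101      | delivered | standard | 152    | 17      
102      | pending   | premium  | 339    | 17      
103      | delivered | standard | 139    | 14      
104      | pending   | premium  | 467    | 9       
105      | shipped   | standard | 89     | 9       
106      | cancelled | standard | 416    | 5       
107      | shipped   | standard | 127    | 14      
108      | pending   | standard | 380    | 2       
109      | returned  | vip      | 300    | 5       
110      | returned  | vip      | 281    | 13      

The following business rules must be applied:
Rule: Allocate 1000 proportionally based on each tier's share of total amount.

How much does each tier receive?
premium: 299.63, standard: 484.39, vip: 215.99

Step 1: Calculate total amount = 2690
Step 2: Calculate each tier's proportion:
  premium: 806/2690 = 29.96% → 299.63
  standard: 1303/2690 = 48.44% → 484.39
  vip: 581/2690 = 21.60% → 215.99
Step 3: Verify: sum of allocations ≈ 1000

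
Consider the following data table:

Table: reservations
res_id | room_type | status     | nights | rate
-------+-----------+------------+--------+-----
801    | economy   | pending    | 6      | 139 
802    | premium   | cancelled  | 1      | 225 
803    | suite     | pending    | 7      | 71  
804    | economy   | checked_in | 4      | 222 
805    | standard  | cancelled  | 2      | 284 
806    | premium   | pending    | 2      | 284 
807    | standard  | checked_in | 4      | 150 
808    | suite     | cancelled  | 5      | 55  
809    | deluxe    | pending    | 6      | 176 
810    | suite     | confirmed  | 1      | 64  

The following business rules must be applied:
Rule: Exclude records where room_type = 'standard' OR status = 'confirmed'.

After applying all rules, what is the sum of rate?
1172

Step 1: Find records where room_type = 'standard' OR status = 'confirmed'
Step 2: 3 records match, summing to 498
Step 3: Original sum: 1670
Step 4: Remaining sum = 1670 - 498 = 1172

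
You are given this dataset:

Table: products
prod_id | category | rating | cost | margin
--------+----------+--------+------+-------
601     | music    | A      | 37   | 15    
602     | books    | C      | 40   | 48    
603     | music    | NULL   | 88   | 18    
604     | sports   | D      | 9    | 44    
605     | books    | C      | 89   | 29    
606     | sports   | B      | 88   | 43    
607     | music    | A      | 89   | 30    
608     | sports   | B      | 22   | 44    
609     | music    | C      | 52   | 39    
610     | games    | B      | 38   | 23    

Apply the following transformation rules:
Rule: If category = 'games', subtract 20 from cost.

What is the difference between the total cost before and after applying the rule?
20

Step 1: Original sum of cost = 552
Step 2: 1 records have category = 'games'
Step 3: Each affected record changes by -20
Step 4: Total change = 1 × -20 = -20
Step 5: New sum = 552 + -20 = 532
Step 6: Difference = |532 - 552| = 20
        (Sum decreased by 20)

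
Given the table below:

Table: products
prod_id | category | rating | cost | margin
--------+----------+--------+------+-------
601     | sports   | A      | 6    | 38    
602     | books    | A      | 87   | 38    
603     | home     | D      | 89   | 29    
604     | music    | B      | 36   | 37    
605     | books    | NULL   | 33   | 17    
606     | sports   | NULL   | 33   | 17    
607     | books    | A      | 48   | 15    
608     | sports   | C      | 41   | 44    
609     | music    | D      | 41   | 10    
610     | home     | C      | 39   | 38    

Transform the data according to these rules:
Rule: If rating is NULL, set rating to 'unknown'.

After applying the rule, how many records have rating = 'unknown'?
2

Step 1: Count records where rating IS NULL
Step 2: Found 2 records with NULL rating
Step 3: These records will have rating set to 'unknown'
Step 4: Records already having rating = 'unknown': 0
Step 5: Answer: 2 + 0 = 2 records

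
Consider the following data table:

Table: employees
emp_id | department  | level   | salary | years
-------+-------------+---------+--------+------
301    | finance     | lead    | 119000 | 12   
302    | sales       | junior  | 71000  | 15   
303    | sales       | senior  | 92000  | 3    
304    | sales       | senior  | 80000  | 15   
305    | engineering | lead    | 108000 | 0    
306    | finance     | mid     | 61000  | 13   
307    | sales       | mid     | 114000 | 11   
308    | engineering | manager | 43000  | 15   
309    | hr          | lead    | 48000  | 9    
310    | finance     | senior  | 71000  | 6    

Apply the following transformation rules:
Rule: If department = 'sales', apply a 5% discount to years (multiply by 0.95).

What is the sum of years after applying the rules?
96.8

Step 1: Records with department = 'sales' have total years = 44
Step 2: Apply multiplier: 44 × 0.95 = 41.8
Step 3: Other records total: 55
Step 4: Final sum = 41.8 + 55 = 96.8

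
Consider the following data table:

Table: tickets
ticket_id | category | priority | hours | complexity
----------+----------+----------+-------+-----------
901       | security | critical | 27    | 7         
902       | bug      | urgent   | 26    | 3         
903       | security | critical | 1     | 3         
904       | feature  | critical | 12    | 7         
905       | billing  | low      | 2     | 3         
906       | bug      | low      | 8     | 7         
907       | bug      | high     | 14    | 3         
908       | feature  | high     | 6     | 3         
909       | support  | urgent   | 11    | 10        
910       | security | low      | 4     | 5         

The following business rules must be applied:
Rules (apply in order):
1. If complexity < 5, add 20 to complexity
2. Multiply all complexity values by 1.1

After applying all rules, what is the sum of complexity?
166.1

Step 1: Apply Rule 1 - Add 20 to records with complexity < 5
  - 5 records affected: 15 + (5 × 20) = 115
  - Unaffected records: 36
  - Sum after Rule 1: 151
Step 2: Apply Rule 2 - Multiply all by 1.1
  - 151 × 1.1 = 166.1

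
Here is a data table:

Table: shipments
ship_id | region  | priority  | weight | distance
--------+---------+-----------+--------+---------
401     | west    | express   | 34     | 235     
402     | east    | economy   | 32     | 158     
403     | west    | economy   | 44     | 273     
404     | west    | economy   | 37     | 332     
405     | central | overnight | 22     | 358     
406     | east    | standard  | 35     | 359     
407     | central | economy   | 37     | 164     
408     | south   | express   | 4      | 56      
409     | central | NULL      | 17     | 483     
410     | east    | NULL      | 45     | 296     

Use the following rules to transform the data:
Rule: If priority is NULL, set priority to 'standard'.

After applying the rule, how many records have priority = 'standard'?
3

Step 1: Count records where priority IS NULL
Step 2: Found 2 records with NULL priority
Step 3: These records will have priority set to 'standard'
Step 4: Records already having priority = 'standard': 1
Step 5: Answer: 2 + 1 = 3 records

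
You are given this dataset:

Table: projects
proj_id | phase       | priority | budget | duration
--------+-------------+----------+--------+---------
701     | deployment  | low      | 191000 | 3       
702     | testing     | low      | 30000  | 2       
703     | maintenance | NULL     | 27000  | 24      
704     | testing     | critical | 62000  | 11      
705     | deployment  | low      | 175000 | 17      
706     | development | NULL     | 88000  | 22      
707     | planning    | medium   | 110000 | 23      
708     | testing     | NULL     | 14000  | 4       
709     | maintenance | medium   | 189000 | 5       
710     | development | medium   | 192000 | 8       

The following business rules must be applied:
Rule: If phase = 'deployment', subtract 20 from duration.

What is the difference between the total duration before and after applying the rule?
40

Step 1: Original sum of duration = 119
Step 2: 2 records have phase = 'deployment'
Step 3: Each affected record changes by -20
Step 4: Total change = 2 × -20 = -40
Step 5: New sum = 119 + -40 = 79
Step 6: Difference = |79 - 119| = 40
        (Sum decreased by 40)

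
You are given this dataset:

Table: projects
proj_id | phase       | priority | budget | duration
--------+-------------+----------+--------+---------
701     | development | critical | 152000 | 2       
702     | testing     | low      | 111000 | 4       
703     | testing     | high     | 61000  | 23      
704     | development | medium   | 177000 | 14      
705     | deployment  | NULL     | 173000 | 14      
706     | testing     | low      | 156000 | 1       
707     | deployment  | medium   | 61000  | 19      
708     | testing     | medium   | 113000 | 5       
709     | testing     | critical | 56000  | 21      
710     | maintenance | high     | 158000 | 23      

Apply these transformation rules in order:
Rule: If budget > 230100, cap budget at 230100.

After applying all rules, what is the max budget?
177000

Step 1: Original maximum budget = 177000
Step 2: Check cap of 230100 against maximum
Step 3: No records exceed the cap (max 177000 <= cap 230100), so no capping applies
Step 4: Maximum after transformation = 177000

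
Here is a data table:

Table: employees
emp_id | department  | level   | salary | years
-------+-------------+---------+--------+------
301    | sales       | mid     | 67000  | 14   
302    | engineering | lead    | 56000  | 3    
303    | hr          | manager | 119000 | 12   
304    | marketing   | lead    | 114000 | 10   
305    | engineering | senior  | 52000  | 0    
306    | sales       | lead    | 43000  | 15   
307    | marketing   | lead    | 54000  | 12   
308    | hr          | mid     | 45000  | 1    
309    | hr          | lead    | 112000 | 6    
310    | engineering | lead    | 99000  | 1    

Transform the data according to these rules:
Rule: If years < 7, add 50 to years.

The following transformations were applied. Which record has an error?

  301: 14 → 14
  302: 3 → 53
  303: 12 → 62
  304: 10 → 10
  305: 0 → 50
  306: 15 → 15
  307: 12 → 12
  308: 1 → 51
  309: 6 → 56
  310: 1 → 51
Record 303 has an error. The correct transformed value should be 12, not 62.

Step 1: Check each record against the rule
Step 2: Record 303 has years = 12
Step 3: Since 12 >= 7, the bonus should not have been applied
Step 4: Correct value = 12, but claimed value = 62
Conclusion: Record 303 has the error.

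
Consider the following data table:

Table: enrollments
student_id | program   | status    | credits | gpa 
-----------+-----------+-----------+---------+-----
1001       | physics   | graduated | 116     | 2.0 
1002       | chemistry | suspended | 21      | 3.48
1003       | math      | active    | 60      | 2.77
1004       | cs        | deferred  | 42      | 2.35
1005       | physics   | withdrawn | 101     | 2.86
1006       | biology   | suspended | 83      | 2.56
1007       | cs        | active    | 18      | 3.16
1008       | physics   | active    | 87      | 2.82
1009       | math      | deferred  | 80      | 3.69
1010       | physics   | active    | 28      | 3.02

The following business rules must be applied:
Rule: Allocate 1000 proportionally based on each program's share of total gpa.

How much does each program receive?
biology: 89.17, chemistry: 121.21, cs: 191.92, math: 225.01, physics: 372.69

Step 1: Calculate total gpa = 28.71
Step 2: Calculate each program's proportion:
  biology: 2.56/28.71 = 8.92% → 89.17
  chemistry: 3.48/28.71 = 12.12% → 121.21
  cs: 5.51/28.71 = 19.19% → 191.92
  math: 6.46/28.71 = 22.50% → 225.01
  physics: 10.7/28.71 = 37.27% → 372.69
Step 3: Verify: sum of allocations ≈ 1000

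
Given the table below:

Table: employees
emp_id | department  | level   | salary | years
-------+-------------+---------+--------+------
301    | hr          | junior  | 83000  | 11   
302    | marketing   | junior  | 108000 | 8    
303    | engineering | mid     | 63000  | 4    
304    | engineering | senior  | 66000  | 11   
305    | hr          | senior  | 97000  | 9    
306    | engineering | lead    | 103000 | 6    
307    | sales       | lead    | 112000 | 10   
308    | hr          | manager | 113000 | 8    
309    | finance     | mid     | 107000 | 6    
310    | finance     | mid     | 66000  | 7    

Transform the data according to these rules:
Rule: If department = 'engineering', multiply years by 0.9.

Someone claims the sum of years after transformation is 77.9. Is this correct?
Yes, the result is correct.

Step 1: Calculate the correct sum after transformation
Step 2: Apply multiplier 0.9 to records where department = 'engineering'
Step 3: Correct result = 77.9
Step 4: Claimed result = 77.9
Step 5: 77.9 = 77.9 ✓
Conclusion: The claimed result is correct.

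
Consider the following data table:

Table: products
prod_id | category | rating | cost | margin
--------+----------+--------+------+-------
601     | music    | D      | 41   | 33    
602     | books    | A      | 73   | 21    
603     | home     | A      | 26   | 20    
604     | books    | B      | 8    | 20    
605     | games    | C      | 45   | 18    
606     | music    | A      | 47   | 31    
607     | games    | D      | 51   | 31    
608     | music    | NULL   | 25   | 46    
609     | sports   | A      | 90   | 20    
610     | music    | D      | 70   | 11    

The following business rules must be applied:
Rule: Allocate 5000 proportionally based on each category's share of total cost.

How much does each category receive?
books: 850.84, games: 1008.4, home: 273.11, music: 1922.27, sports: 945.38

Step 1: Calculate total cost = 476
Step 2: Calculate each category's proportion:
  books: 81/476 = 17.02% → 850.84
  games: 96/476 = 20.17% → 1008.4
  home: 26/476 = 5.46% → 273.11
  music: 183/476 = 38.45% → 1922.27
  sports: 90/476 = 18.91% → 945.38
Step 3: Verify: sum of allocations ≈ 5000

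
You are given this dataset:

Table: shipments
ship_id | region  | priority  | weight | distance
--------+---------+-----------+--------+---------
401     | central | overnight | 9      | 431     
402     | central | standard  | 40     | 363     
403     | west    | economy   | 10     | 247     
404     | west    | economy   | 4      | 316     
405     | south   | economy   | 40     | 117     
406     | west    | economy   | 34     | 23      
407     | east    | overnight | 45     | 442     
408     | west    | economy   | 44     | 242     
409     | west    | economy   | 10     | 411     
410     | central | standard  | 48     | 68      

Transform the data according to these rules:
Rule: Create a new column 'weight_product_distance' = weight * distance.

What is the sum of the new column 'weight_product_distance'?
65507

Step 1: For each record, compute weight * distance
Example calculations:
  9 * 431 = 3879
  40 * 363 = 14520
  10 * 247 = 2470
  ...
Step 2: Sum all derived values
Step 3: Total = 65507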